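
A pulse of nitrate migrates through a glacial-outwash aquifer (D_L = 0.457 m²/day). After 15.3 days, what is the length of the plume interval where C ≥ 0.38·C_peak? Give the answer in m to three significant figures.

10.4 m

The plume is Gaussian with σ = √(2Dt) = √(2 × 0.457 × 15.3) = 3.740 m.
C/C_peak = exp(−Δx²/(2σ²)) = 0.38 ⇒ Δx = σ·√(−2 ln 0.38) = 3.740 × 1.391 = 5.202 m.
Width = 2Δx = 10.4 m.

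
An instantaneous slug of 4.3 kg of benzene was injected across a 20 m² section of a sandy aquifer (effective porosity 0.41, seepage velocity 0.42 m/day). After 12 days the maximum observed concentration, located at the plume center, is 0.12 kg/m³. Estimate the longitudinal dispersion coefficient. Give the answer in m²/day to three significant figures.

At the plume center C_max = M/(n_e·A·√(4πDt)), so D = M²/(4πt·(n_e·A·C_max)²).
n_e·A·C_max = 0.41 × 20 × 0.12 = 0.9840 kg/m.
D = 4.3²/(4π × 12 × 0.9840²) = 0.127 m²/day.

0.127 m²/day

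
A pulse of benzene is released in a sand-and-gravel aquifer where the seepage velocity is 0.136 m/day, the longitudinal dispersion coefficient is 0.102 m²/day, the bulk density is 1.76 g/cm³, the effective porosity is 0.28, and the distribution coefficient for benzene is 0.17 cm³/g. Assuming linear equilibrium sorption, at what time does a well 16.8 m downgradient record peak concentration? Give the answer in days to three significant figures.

Retardation factor R = 1 + ρ_b·K_d/n = 1 + 1.76 × 0.17/0.28 = 2.069.
Sorption retards both mechanisms: v_R = v/R = 0.06573 m/day, D_R = D/R = 0.04930 m²/day.
Peak time from v_R²t² + 2D_R t − x² = 0: t = (√(D_R² + v_R²x²) − D_R)/v_R².
√(D_R² + v_R²x²) = √(0.04930² + 0.06573² × 16.8²) = 1.105; v_R² = 0.004320.
t = (1.105 − 0.04930)/0.004320 = 244 days.

244 days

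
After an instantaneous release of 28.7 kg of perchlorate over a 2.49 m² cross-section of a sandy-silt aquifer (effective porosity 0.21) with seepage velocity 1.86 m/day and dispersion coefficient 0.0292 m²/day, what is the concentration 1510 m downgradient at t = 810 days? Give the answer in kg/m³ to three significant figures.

For an instantaneous plane source, C(x,t) = M/(n_e·A·√(4πDt)) · exp(−(x−vt)²/(4Dt)), with n_e·A the pore (flow) area.
Plume center vt = 1.86 × 810 = 1506.6 m, so the well at 1510 m is 3.4 m downgradient of the peak.
√(4πDt) = 17.24 m, giving peak height M/(n_e·A·√(4πDt)) = 28.7/(0.21 × 2.49 × 17.24) = 3.184 kg/m³.
(x−vt)²/(4Dt) = (3.4)²/(4 × 0.0292 × 810) = 0.1222; exp(−0.1222) = 0.8850.
C = 3.184 × 0.8850 = 2.82 kg/m³.

2.82 kg/m³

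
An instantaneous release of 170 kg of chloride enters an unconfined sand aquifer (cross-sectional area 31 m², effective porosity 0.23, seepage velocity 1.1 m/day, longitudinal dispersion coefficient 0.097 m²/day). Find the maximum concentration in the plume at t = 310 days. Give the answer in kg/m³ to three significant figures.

1.23 kg/m³

The peak of an instantaneous 1D plume sits at x = vt; there the Gaussian factor is 1 and C_max = M/(n_e·A·√(4πDt)), where n_e·A is the pore area the mass is dissolved in.
√(4πDt) = √(4π × 0.097 × 310) = 19.44 m, so C_max = 170/(0.23 × 31 × 19.44) = 1.23 kg/m³.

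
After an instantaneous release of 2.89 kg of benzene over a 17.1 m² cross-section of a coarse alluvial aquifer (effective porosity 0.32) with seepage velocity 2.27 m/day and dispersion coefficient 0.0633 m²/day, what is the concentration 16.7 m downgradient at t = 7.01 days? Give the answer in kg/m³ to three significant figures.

For an instantaneous plane source, C(x,t) = M/(n_e·A·√(4πDt)) · exp(−(x−vt)²/(4Dt)), with n_e·A the pore (flow) area.
Plume center vt = 2.27 × 7.01 = 15.9127 m, so the well at 16.7 m is 0.7873 m downgradient of the peak.
√(4πDt) = 2.361 m, giving peak height M/(n_e·A·√(4πDt)) = 2.89/(0.32 × 17.1 × 2.361) = 0.2237 kg/m³.
(x−vt)²/(4Dt) = (0.7873)²/(4 × 0.0633 × 7.01) = 0.3492; exp(−0.3492) = 0.7053.
C = 0.2237 × 0.7053 = 0.158 kg/m³.

0.158 kg/m³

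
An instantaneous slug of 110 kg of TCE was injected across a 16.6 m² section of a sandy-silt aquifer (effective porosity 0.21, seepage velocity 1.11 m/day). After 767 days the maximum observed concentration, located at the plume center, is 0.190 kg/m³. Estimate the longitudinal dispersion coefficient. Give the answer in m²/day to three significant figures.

At the plume center C_max = M/(n_e·A·√(4πDt)), so D = M²/(4πt·(n_e·A·C_max)²).
n_e·A·C_max = 0.21 × 16.6 × 0.190 = 0.6623 kg/m.
D = 110²/(4π × 767 × 0.6623²) = 2.86 m²/day.

2.86 m²/day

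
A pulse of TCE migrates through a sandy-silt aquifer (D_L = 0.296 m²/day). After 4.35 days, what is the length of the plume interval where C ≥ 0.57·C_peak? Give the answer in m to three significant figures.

3.40 m

The plume is Gaussian with σ = √(2Dt) = √(2 × 0.296 × 4.35) = 1.605 m.
C/C_peak = exp(−Δx²/(2σ²)) = 0.57 ⇒ Δx = σ·√(−2 ln 0.57) = 1.605 × 1.060 = 1.701 m.
Width = 2Δx = 3.40 m.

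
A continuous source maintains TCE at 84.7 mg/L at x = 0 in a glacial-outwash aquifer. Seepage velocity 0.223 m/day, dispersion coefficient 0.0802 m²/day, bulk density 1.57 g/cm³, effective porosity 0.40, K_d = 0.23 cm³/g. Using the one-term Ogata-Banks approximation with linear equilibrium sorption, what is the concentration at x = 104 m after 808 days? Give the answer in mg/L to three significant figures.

Retardation factor R = 1 + ρ_b·K_d/n = 1 + 1.57 × 0.23/0.40 = 1.903.
Sorption retards both mechanisms: v_R = v/R = 0.1172 m/day, D_R = D/R = 0.04214 m²/day.
v_R·t = 0.1172 × 808 = 94.6976 m; 2√(D_R t) = 11.67 m; argument = (104 − 94.6976)/11.67 = 0.7971.
C = C₀ × ½·erfc(0.7971) = 84.7 × 0.1298 = 11.0 mg/L.

11.0 mg/L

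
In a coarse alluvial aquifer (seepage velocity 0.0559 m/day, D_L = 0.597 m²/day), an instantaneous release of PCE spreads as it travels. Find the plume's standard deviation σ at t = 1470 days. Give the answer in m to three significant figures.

Dispersive spreading gives a Gaussian with σ² = 2Dt; advection only shifts the center.
σ = √(2 × 0.597 × 1470) = 41.9 m.

41.9 m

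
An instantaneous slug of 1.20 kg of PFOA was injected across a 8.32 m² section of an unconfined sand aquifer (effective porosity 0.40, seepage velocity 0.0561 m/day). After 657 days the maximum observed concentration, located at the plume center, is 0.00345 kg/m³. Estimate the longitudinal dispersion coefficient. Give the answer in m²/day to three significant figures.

At the plume center C_max = M/(n_e·A·√(4πDt)), so D = M²/(4πt·(n_e·A·C_max)²).
n_e·A·C_max = 0.40 × 8.32 × 0.00345 = 0.01148 kg/m.
D = 1.20²/(4π × 657 × 0.01148²) = 1.32 m²/day.

1.32 m²/day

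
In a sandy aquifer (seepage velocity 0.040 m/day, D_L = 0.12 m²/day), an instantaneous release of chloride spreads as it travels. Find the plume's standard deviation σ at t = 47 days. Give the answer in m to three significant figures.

3.36 m

Dispersive spreading gives a Gaussian with σ² = 2Dt; advection only shifts the center.
σ = √(2 × 0.12 × 47) = 3.36 m.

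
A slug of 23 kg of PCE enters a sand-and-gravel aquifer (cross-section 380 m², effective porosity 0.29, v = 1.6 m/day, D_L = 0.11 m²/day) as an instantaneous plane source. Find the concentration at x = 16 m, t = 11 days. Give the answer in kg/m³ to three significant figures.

0.0315 kg/m³

For an instantaneous plane source, C(x,t) = M/(n_e·A·√(4πDt)) · exp(−(x−vt)²/(4Dt)), with n_e·A the pore (flow) area.
Plume center vt = 1.6 × 11 = 17.6 m, so the well at 16 m is 1.6 m upgradient of the peak.
√(4πDt) = 3.899 m, giving peak height M/(n_e·A·√(4πDt)) = 23/(0.29 × 380 × 3.899) = 0.05353 kg/m³.
(x−vt)²/(4Dt) = (-1.6)²/(4 × 0.11 × 11) = 0.5289; exp(−0.5289) = 0.5893.
C = 0.05353 × 0.5893 = 0.0315 kg/m³.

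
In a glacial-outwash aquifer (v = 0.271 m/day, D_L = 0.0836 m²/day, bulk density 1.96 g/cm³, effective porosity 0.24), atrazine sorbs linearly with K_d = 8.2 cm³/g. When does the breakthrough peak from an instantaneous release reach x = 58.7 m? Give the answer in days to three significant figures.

14600 days

Retardation factor R = 1 + ρ_b·K_d/n = 1 + 1.96 × 8.2/0.24 = 67.97.
Sorption retards both mechanisms: v_R = v/R = 0.003987 m/day, D_R = D/R = 0.001230 m²/day.
Peak time from v_R²t² + 2D_R t − x² = 0: t = (√(D_R² + v_R²x²) − D_R)/v_R².
√(D_R² + v_R²x²) = √(0.001230² + 0.003987² × 58.7²) = 0.2340; v_R² = 1.590e-05.
t = (0.2340 − 0.001230)/1.590e-05 = 14600 days.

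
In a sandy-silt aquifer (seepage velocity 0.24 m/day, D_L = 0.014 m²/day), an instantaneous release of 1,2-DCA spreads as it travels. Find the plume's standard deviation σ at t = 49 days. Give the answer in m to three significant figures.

Dispersive spreading gives a Gaussian with σ² = 2Dt; advection only shifts the center.
σ = √(2 × 0.014 × 49) = 1.17 m.

1.17 m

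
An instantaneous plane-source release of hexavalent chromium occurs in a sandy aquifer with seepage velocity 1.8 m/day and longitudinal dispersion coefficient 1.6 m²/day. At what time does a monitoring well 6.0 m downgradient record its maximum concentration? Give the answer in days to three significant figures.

For the 1D instantaneous-source solution, setting ∂C/∂t = 0 at fixed x gives v²t² + 2Dt − x² = 0, so t = (√(D² + v²x²) − D)/v².
√(D² + v²x²) = √(1.6² + 1.8² × 6.0²) = 10.92; v² = 3.24.
t = (10.92 − 1.6)/3.24 = 2.88 days (vs. the pure-advection estimate x/v = 3.33 d).

2.88 days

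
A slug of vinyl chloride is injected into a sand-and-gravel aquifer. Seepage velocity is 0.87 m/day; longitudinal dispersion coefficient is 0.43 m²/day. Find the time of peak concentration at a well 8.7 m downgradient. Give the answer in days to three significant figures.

9.45 days

For the 1D instantaneous-source solution, setting ∂C/∂t = 0 at fixed x gives v²t² + 2Dt − x² = 0, so t = (√(D² + v²x²) − D)/v².
√(D² + v²x²) = √(0.43² + 0.87² × 8.7²) = 7.581; v² = 0.7569.
t = (7.581 − 0.43)/0.7569 = 9.45 days (vs. the pure-advection estimate x/v = 10.0 d).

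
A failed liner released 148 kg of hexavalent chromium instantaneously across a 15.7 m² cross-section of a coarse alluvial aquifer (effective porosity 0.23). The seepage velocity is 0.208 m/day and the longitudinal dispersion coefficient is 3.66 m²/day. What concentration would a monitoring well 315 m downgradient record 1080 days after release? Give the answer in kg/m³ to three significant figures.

For an instantaneous plane source, C(x,t) = M/(n_e·A·√(4πDt)) · exp(−(x−vt)²/(4Dt)), with n_e·A the pore (flow) area.
Plume center vt = 0.208 × 1080 = 224.64 m, so the well at 315 m is 90.36 m downgradient of the peak.
√(4πDt) = 222.9 m, giving peak height M/(n_e·A·√(4πDt)) = 148/(0.23 × 15.7 × 222.9) = 0.1839 kg/m³.
(x−vt)²/(4Dt) = (90.36)²/(4 × 3.66 × 1080) = 0.5164; exp(−0.5164) = 0.5967.
C = 0.1839 × 0.5967 = 0.110 kg/m³.

0.110 kg/m³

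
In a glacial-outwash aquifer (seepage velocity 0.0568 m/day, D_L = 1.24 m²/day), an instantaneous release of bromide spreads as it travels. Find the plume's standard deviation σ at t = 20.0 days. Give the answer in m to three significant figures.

Dispersive spreading gives a Gaussian with σ² = 2Dt; advection only shifts the center.
σ = √(2 × 1.24 × 20.0) = 7.04 m.

7.04 m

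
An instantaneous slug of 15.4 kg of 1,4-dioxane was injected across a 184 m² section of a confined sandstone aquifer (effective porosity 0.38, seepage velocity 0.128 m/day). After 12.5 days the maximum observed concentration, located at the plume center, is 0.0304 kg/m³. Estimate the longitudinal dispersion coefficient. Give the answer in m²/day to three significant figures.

At the plume center C_max = M/(n_e·A·√(4πDt)), so D = M²/(4πt·(n_e·A·C_max)²).
n_e·A·C_max = 0.38 × 184 × 0.0304 = 2.126 kg/m.
D = 15.4²/(4π × 12.5 × 2.126²) = 0.334 m²/day.

0.334 m²/day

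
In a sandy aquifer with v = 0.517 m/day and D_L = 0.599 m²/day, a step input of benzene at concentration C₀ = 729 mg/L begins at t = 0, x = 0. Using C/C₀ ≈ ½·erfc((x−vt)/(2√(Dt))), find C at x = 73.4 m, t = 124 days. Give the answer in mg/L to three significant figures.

For a continuous step input, C/C₀ ≈ ½·erfc((x−vt)/(2√(Dt))).
vt = 0.517 × 124 = 64.108 m and 2√(Dt) = 2√(0.599 × 124) = 17.24 m.
Argument (x−vt)/(2√(Dt)) = (73.4 − 64.108)/17.24 = 0.5390; ½·erfc(0.5390) = 0.2230.
C = 729 × 0.2230 = 163 mg/L.

163 mg/L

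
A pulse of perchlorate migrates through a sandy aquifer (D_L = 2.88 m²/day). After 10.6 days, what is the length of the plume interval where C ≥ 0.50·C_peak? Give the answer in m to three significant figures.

The plume is Gaussian with σ = √(2Dt) = √(2 × 2.88 × 10.6) = 7.814 m.
C/C_peak = exp(−Δx²/(2σ²)) = 0.50 ⇒ Δx = σ·√(−2 ln 0.50) = 7.814 × 1.177 = 9.197 m.
Width = 2Δx = 18.4 m.

18.4 m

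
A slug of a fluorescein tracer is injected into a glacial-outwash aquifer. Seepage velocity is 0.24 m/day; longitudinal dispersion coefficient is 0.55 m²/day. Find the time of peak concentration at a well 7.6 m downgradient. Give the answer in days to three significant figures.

23.5 days

For the 1D instantaneous-source solution, setting ∂C/∂t = 0 at fixed x gives v²t² + 2Dt − x² = 0, so t = (√(D² + v²x²) − D)/v².
√(D² + v²x²) = √(0.55² + 0.24² × 7.6²) = 1.905; v² = 0.0576.
t = (1.905 − 0.55)/0.0576 = 23.5 days (vs. the pure-advection estimate x/v = 31.7 d).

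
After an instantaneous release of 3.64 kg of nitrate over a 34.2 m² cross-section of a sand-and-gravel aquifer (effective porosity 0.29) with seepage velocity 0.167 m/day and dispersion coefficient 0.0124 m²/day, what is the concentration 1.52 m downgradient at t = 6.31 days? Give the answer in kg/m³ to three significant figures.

For an instantaneous plane source, C(x,t) = M/(n_e·A·√(4πDt)) · exp(−(x−vt)²/(4Dt)), with n_e·A the pore (flow) area.
Plume center vt = 0.167 × 6.31 = 1.05377 m, so the well at 1.52 m is 0.46623 m downgradient of the peak.
√(4πDt) = 0.9916 m, giving peak height M/(n_e·A·√(4πDt)) = 3.64/(0.29 × 34.2 × 0.9916) = 0.3701 kg/m³.
(x−vt)²/(4Dt) = (0.46623)²/(4 × 0.0124 × 6.31) = 0.6945; exp(−0.6945) = 0.4993.
C = 0.3701 × 0.4993 = 0.185 kg/m³.

0.185 kg/m³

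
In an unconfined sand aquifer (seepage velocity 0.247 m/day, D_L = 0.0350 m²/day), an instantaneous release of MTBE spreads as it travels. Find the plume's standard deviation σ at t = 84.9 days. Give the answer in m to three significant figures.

2.44 m

Dispersive spreading gives a Gaussian with σ² = 2Dt; advection only shifts the center.
σ = √(2 × 0.0350 × 84.9) = 2.44 m.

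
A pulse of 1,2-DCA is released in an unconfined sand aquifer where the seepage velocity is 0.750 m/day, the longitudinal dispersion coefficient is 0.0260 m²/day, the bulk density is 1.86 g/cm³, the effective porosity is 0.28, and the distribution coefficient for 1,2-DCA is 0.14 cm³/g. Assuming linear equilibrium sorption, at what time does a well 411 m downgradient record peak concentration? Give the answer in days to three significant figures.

Retardation factor R = 1 + ρ_b·K_d/n = 1 + 1.86 × 0.14/0.28 = 1.930.
Sorption retards both mechanisms: v_R = v/R = 0.3886 m/day, D_R = D/R = 0.01347 m²/day.
Peak time from v_R²t² + 2D_R t − x² = 0: t = (√(D_R² + v_R²x²) − D_R)/v_R².
√(D_R² + v_R²x²) = √(0.01347² + 0.3886² × 411²) = 159.7; v_R² = 0.1510.
t = (159.7 − 0.01347)/0.1510 = 1060 days.

1060 days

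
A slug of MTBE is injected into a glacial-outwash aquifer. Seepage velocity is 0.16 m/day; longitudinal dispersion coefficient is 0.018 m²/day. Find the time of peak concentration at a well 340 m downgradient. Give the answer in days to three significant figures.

For the 1D instantaneous-source solution, setting ∂C/∂t = 0 at fixed x gives v²t² + 2Dt − x² = 0, so t = (√(D² + v²x²) − D)/v².
√(D² + v²x²) = √(0.018² + 0.16² × 340²) = 54.40; v² = 0.0256.
t = (54.40 − 0.018)/0.0256 = 2120 days (vs. the pure-advection estimate x/v = 2120 d).

2120 days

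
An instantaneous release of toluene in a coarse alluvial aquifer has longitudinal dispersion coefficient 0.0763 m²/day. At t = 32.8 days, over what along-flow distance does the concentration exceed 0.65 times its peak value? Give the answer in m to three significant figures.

The plume is Gaussian with σ = √(2Dt) = √(2 × 0.0763 × 32.8) = 2.237 m.
C/C_peak = exp(−Δx²/(2σ²)) = 0.65 ⇒ Δx = σ·√(−2 ln 0.65) = 2.237 × 0.9282 = 2.076 m.
Width = 2Δx = 4.15 m.

4.15 m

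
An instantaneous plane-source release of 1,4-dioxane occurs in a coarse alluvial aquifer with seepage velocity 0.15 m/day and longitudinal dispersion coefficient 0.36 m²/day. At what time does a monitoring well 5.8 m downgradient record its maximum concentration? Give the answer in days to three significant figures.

For the 1D instantaneous-source solution, setting ∂C/∂t = 0 at fixed x gives v²t² + 2Dt − x² = 0, so t = (√(D² + v²x²) − D)/v².
√(D² + v²x²) = √(0.36² + 0.15² × 5.8²) = 0.9415; v² = 0.0225.
t = (0.9415 − 0.36)/0.0225 = 25.8 days (vs. the pure-advection estimate x/v = 38.7 d).

25.8 days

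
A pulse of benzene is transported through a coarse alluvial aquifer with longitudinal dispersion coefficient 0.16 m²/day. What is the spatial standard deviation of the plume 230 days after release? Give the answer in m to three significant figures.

8.58 m

Dispersive spreading gives a Gaussian with σ² = 2Dt; advection only shifts the center.
σ = √(2 × 0.16 × 230) = 8.58 m.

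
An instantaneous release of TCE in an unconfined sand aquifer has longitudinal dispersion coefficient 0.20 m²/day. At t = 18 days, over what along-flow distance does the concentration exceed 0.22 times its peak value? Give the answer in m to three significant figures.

The plume is Gaussian with σ = √(2Dt) = √(2 × 0.20 × 18) = 2.683 m.
C/C_peak = exp(−Δx²/(2σ²)) = 0.22 ⇒ Δx = σ·√(−2 ln 0.22) = 2.683 × 1.740 = 4.668 m.
Width = 2Δx = 9.34 m.

9.34 m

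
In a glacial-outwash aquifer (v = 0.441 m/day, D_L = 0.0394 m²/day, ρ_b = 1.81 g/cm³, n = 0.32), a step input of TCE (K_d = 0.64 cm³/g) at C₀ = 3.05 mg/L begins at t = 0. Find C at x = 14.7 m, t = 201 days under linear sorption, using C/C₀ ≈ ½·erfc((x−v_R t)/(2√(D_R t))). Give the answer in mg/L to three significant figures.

Retardation factor R = 1 + ρ_b·K_d/n = 1 + 1.81 × 0.64/0.32 = 4.620.
Sorption retards both mechanisms: v_R = v/R = 0.09545 m/day, D_R = D/R = 0.008528 m²/day.
v_R·t = 0.09545 × 201 = 19.18545 m; 2√(D_R t) = 2.618 m; argument = (14.7 − 19.18545)/2.618 = -1.713.
C = C₀ × ½·erfc(-1.713) = 3.05 × 0.9923 = 3.03 mg/L.

3.03 mg/L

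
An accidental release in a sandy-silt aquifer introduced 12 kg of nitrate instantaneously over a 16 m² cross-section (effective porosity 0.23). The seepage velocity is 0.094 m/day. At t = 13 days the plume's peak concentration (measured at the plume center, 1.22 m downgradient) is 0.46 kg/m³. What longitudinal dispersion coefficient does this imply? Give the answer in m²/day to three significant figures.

At the plume center C_max = M/(n_e·A·√(4πDt)), so D = M²/(4πt·(n_e·A·C_max)²).
n_e·A·C_max = 0.23 × 16 × 0.46 = 1.693 kg/m.
D = 12²/(4π × 13 × 1.693²) = 0.308 m²/day.

0.308 m²/day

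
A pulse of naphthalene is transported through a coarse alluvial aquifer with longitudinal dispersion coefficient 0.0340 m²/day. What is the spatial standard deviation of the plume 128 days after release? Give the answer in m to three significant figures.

Dispersive spreading gives a Gaussian with σ² = 2Dt; advection only shifts the center.
σ = √(2 × 0.0340 × 128) = 2.95 m.

2.95 m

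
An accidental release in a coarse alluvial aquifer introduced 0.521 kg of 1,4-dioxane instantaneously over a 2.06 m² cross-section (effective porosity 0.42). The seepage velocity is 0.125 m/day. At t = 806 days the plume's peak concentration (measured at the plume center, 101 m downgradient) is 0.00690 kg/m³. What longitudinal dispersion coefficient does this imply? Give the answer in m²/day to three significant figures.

0.752 m²/day

At the plume center C_max = M/(n_e·A·√(4πDt)), so D = M²/(4πt·(n_e·A·C_max)²).
n_e·A·C_max = 0.42 × 2.06 × 0.00690 = 0.005970 kg/m.
D = 0.521²/(4π × 806 × 0.005970²) = 0.752 m²/day.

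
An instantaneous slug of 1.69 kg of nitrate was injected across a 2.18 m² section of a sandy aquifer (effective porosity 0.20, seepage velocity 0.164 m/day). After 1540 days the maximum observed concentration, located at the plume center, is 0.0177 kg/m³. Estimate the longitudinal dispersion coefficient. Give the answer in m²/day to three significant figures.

2.48 m²/day

At the plume center C_max = M/(n_e·A·√(4πDt)), so D = M²/(4πt·(n_e·A·C_max)²).
n_e·A·C_max = 0.20 × 2.18 × 0.0177 = 0.007717 kg/m.
D = 1.69²/(4π × 1540 × 0.007717²) = 2.48 m²/day.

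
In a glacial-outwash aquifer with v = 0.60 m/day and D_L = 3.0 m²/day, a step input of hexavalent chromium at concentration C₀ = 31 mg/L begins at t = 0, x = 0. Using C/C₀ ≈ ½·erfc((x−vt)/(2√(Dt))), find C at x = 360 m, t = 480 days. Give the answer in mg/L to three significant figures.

2.79 mg/L

For a continuous step input, C/C₀ ≈ ½·erfc((x−vt)/(2√(Dt))).
vt = 0.60 × 480 = 288 m and 2√(Dt) = 2√(3.0 × 480) = 75.89 m.
Argument (x−vt)/(2√(Dt)) = (360 − 288)/75.89 = 0.9487; ½·erfc(0.9487) = 0.08985.
C = 31 × 0.08985 = 2.79 mg/L.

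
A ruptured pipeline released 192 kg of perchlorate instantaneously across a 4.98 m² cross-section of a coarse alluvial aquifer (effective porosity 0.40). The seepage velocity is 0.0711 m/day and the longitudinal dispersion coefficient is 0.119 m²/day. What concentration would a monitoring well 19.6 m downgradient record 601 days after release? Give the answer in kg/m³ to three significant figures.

0.495 kg/m³

For an instantaneous plane source, C(x,t) = M/(n_e·A·√(4πDt)) · exp(−(x−vt)²/(4Dt)), with n_e·A the pore (flow) area.
Plume center vt = 0.0711 × 601 = 42.7311 m, so the well at 19.6 m is 23.1311 m upgradient of the peak.
√(4πDt) = 29.98 m, giving peak height M/(n_e·A·√(4πDt)) = 192/(0.40 × 4.98 × 29.98) = 3.215 kg/m³.
(x−vt)²/(4Dt) = (-23.1311)²/(4 × 0.119 × 601) = 1.870; exp(−1.870) = 0.1541.
C = 3.215 × 0.1541 = 0.495 kg/m³.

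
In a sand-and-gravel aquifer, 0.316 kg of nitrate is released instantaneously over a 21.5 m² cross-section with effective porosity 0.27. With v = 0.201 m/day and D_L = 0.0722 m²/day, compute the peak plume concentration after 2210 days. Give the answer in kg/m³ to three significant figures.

0.00122 kg/m³

The peak of an instantaneous 1D plume sits at x = vt; there the Gaussian factor is 1 and C_max = M/(n_e·A·√(4πDt)), where n_e·A is the pore area the mass is dissolved in.
√(4πDt) = √(4π × 0.0722 × 2210) = 44.78 m, so C_max = 0.316/(0.27 × 21.5 × 44.78) = 0.00122 kg/m³.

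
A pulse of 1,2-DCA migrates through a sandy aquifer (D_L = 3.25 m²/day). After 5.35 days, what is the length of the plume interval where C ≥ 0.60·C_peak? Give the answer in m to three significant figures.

11.9 m

The plume is Gaussian with σ = √(2Dt) = √(2 × 3.25 × 5.35) = 5.897 m.
C/C_peak = exp(−Δx²/(2σ²)) = 0.60 ⇒ Δx = σ·√(−2 ln 0.60) = 5.897 × 1.011 = 5.962 m.
Width = 2Δx = 11.9 m.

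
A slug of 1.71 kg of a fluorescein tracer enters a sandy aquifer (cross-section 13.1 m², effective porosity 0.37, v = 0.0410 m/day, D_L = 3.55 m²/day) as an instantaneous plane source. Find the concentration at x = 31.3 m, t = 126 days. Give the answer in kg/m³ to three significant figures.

For an instantaneous plane source, C(x,t) = M/(n_e·A·√(4πDt)) · exp(−(x−vt)²/(4Dt)), with n_e·A the pore (flow) area.
Plume center vt = 0.0410 × 126 = 5.166 m, so the well at 31.3 m is 26.134 m downgradient of the peak.
√(4πDt) = 74.97 m, giving peak height M/(n_e·A·√(4πDt)) = 1.71/(0.37 × 13.1 × 74.97) = 0.004706 kg/m³.
(x−vt)²/(4Dt) = (26.134)²/(4 × 3.55 × 126) = 0.3817; exp(−0.3817) = 0.6827.
C = 0.004706 × 0.6827 = 0.00321 kg/m³.

0.00321 kg/m³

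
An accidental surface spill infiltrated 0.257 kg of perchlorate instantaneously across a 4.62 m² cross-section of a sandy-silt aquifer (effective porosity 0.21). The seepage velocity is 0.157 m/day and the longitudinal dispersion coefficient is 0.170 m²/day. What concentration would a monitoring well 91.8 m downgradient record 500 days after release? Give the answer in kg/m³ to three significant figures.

For an instantaneous plane source, C(x,t) = M/(n_e·A·√(4πDt)) · exp(−(x−vt)²/(4Dt)), with n_e·A the pore (flow) area.
Plume center vt = 0.157 × 500 = 78.5 m, so the well at 91.8 m is 13.3 m downgradient of the peak.
√(4πDt) = 32.68 m, giving peak height M/(n_e·A·√(4πDt)) = 0.257/(0.21 × 4.62 × 32.68) = 0.008106 kg/m³.
(x−vt)²/(4Dt) = (13.3)²/(4 × 0.170 × 500) = 0.5203; exp(−0.5203) = 0.5943.
C = 0.008106 × 0.5943 = 0.00482 kg/m³.

0.00482 kg/m³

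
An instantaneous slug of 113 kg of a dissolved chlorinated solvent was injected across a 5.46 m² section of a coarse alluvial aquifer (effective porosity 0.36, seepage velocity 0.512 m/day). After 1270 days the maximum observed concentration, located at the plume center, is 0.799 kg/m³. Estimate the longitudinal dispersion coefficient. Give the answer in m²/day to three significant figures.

At the plume center C_max = M/(n_e·A·√(4πDt)), so D = M²/(4πt·(n_e·A·C_max)²).
n_e·A·C_max = 0.36 × 5.46 × 0.799 = 1.571 kg/m.
D = 113²/(4π × 1270 × 1.571²) = 0.324 m²/day.

0.324 m²/day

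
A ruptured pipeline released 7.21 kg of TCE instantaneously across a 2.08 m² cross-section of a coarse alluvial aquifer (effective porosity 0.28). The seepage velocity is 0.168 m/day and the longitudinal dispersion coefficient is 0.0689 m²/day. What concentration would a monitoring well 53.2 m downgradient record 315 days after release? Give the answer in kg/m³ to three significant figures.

0.749 kg/m³

For an instantaneous plane source, C(x,t) = M/(n_e·A·√(4πDt)) · exp(−(x−vt)²/(4Dt)), with n_e·A the pore (flow) area.
Plume center vt = 0.168 × 315 = 52.92 m, so the well at 53.2 m is 0.28 m downgradient of the peak.
√(4πDt) = 16.51 m, giving peak height M/(n_e·A·√(4πDt)) = 7.21/(0.28 × 2.08 × 16.51) = 0.7498 kg/m³.
(x−vt)²/(4Dt) = (0.28)²/(4 × 0.0689 × 315) = 0.0009031; exp(−0.0009031) = 0.9991.
C = 0.7498 × 0.9991 = 0.749 kg/m³.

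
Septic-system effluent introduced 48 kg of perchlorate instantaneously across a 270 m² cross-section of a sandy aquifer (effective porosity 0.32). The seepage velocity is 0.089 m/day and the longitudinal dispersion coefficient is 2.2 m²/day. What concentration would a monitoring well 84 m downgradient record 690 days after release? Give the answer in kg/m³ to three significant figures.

For an instantaneous plane source, C(x,t) = M/(n_e·A·√(4πDt)) · exp(−(x−vt)²/(4Dt)), with n_e·A the pore (flow) area.
Plume center vt = 0.089 × 690 = 61.41 m, so the well at 84 m is 22.59 m downgradient of the peak.
√(4πDt) = 138.1 m, giving peak height M/(n_e·A·√(4πDt)) = 48/(0.32 × 270 × 138.1) = 0.004023 kg/m³.
(x−vt)²/(4Dt) = (22.59)²/(4 × 2.2 × 690) = 0.08404; exp(−0.08404) = 0.9194.
C = 0.004023 × 0.9194 = 0.00370 kg/m³.

0.00370 kg/m³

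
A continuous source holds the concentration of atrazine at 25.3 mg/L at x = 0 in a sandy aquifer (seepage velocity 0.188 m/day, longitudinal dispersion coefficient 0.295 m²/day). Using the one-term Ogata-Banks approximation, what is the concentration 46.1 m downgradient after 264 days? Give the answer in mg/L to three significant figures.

For a continuous step input, C/C₀ ≈ ½·erfc((x−vt)/(2√(Dt))).
vt = 0.188 × 264 = 49.632 m and 2√(Dt) = 2√(0.295 × 264) = 17.65 m.
Argument (x−vt)/(2√(Dt)) = (46.1 − 49.632)/17.65 = -0.2001; ½·erfc(-0.2001) = 0.6114.
C = 25.3 × 0.6114 = 15.5 mg/L.

15.5 mg/L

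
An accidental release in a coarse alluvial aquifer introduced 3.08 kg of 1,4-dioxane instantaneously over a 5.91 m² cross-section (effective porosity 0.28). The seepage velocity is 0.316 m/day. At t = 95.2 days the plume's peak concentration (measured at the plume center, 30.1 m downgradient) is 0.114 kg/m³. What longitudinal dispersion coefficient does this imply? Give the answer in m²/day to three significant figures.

At the plume center C_max = M/(n_e·A·√(4πDt)), so D = M²/(4πt·(n_e·A·C_max)²).
n_e·A·C_max = 0.28 × 5.91 × 0.114 = 0.1886 kg/m.
D = 3.08²/(4π × 95.2 × 0.1886²) = 0.223 m²/day.

0.223 m²/day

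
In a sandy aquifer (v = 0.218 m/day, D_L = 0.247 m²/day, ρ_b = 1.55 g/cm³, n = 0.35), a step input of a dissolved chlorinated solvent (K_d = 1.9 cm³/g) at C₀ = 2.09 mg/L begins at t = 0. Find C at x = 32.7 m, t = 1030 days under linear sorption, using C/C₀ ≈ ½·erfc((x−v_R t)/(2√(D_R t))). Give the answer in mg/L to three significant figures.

0.239 mg/L

Retardation factor R = 1 + ρ_b·K_d/n = 1 + 1.55 × 1.9/0.35 = 9.414.
Sorption retards both mechanisms: v_R = v/R = 0.02316 m/day, D_R = D/R = 0.02624 m²/day.
v_R·t = 0.02316 × 1030 = 23.8548 m; 2√(D_R t) = 10.40 m; argument = (32.7 − 23.8548)/10.40 = 0.8505.
C = C₀ × ½·erfc(0.8505) = 2.09 × 0.1145 = 0.239 mg/L.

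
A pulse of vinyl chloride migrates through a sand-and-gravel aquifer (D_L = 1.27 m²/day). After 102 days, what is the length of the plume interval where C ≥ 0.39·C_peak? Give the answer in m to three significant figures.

The plume is Gaussian with σ = √(2Dt) = √(2 × 1.27 × 102) = 16.10 m.
C/C_peak = exp(−Δx²/(2σ²)) = 0.39 ⇒ Δx = σ·√(−2 ln 0.39) = 16.10 × 1.372 = 22.09 m.
Width = 2Δx = 44.2 m.

44.2 m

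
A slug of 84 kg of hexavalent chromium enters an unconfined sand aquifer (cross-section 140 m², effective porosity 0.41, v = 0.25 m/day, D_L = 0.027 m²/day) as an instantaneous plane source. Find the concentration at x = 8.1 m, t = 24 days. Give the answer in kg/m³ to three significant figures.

For an instantaneous plane source, C(x,t) = M/(n_e·A·√(4πDt)) · exp(−(x−vt)²/(4Dt)), with n_e·A the pore (flow) area.
Plume center vt = 0.25 × 24 = 6 m, so the well at 8.1 m is 2.1 m downgradient of the peak.
√(4πDt) = 2.854 m, giving peak height M/(n_e·A·√(4πDt)) = 84/(0.41 × 140 × 2.854) = 0.5128 kg/m³.
(x−vt)²/(4Dt) = (2.1)²/(4 × 0.027 × 24) = 1.701; exp(−1.701) = 0.1825.
C = 0.5128 × 0.1825 = 0.0936 kg/m³.

0.0936 kg/m³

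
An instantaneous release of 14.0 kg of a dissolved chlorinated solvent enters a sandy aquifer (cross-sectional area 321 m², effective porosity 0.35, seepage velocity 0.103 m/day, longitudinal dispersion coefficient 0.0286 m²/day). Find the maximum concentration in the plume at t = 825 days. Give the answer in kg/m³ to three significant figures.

0.00724 kg/m³

The peak of an instantaneous 1D plume sits at x = vt; there the Gaussian factor is 1 and C_max = M/(n_e·A·√(4πDt)), where n_e·A is the pore area the mass is dissolved in.
√(4πDt) = √(4π × 0.0286 × 825) = 17.22 m, so C_max = 14.0/(0.35 × 321 × 17.22) = 0.00724 kg/m³.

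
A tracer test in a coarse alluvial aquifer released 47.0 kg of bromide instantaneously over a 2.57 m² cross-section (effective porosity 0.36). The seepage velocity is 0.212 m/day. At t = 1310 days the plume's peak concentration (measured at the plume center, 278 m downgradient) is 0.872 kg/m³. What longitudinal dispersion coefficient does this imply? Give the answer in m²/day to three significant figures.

0.206 m²/day

At the plume center C_max = M/(n_e·A·√(4πDt)), so D = M²/(4πt·(n_e·A·C_max)²).
n_e·A·C_max = 0.36 × 2.57 × 0.872 = 0.8068 kg/m.
D = 47.0²/(4π × 1310 × 0.8068²) = 0.206 m²/day.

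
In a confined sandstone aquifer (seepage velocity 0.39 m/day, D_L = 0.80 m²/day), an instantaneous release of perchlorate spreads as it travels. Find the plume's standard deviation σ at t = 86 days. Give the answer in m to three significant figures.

Dispersive spreading gives a Gaussian with σ² = 2Dt; advection only shifts the center.
σ = √(2 × 0.80 × 86) = 11.7 m.

11.7 m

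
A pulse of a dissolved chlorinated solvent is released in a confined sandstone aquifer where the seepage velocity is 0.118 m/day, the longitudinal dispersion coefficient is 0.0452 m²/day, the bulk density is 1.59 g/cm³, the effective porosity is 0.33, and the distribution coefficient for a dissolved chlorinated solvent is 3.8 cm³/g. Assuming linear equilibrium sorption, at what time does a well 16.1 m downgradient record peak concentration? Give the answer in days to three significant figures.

Retardation factor R = 1 + ρ_b·K_d/n = 1 + 1.59 × 3.8/0.33 = 19.31.
Sorption retards both mechanisms: v_R = v/R = 0.006111 m/day, D_R = D/R = 0.002341 m²/day.
Peak time from v_R²t² + 2D_R t − x² = 0: t = (√(D_R² + v_R²x²) − D_R)/v_R².
√(D_R² + v_R²x²) = √(0.002341² + 0.006111² × 16.1²) = 0.09841; v_R² = 3.734e-05.
t = (0.09841 − 0.002341)/3.734e-05 = 2570 days.

2570 days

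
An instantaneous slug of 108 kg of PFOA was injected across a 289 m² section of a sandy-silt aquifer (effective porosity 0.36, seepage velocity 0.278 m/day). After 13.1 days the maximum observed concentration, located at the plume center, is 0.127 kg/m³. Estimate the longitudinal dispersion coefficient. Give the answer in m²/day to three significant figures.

0.406 m²/day

At the plume center C_max = M/(n_e·A·√(4πDt)), so D = M²/(4πt·(n_e·A·C_max)²).
n_e·A·C_max = 0.36 × 289 × 0.127 = 13.21 kg/m.
D = 108²/(4π × 13.1 × 13.21²) = 0.406 m²/day.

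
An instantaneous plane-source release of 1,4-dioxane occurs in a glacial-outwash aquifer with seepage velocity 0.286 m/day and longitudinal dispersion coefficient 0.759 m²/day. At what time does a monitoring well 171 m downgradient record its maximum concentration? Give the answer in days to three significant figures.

589 days

For the 1D instantaneous-source solution, setting ∂C/∂t = 0 at fixed x gives v²t² + 2Dt − x² = 0, so t = (√(D² + v²x²) − D)/v².
√(D² + v²x²) = √(0.759² + 0.286² × 171²) = 48.91; v² = 0.081796.
t = (48.91 − 0.759)/0.081796 = 589 days (vs. the pure-advection estimate x/v = 598 d).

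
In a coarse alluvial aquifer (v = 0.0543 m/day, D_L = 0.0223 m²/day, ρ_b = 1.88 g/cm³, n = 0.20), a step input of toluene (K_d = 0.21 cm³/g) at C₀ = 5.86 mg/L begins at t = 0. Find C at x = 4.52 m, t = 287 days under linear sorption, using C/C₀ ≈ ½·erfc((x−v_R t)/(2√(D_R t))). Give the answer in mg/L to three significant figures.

3.73 mg/L

Retardation factor R = 1 + ρ_b·K_d/n = 1 + 1.88 × 0.21/0.20 = 2.974.
Sorption retards both mechanisms: v_R = v/R = 0.01826 m/day, D_R = D/R = 0.007498 m²/day.
v_R·t = 0.01826 × 287 = 5.24062 m; 2√(D_R t) = 2.934 m; argument = (4.52 − 5.24062)/2.934 = -0.2456.
C = C₀ × ½·erfc(-0.2456) = 5.86 × 0.6358 = 3.73 mg/L.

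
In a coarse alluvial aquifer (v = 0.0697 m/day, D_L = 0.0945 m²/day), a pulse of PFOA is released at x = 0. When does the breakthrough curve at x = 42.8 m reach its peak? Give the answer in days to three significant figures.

595 days

For the 1D instantaneous-source solution, setting ∂C/∂t = 0 at fixed x gives v²t² + 2Dt − x² = 0, so t = (√(D² + v²x²) − D)/v².
√(D² + v²x²) = √(0.0945² + 0.0697² × 42.8²) = 2.985; v² = 0.00485809.
t = (2.985 − 0.0945)/0.00485809 = 595 days (vs. the pure-advection estimate x/v = 614 d).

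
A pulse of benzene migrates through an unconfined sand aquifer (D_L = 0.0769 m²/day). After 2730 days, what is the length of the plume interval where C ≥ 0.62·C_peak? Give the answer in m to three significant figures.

40.1 m

The plume is Gaussian with σ = √(2Dt) = √(2 × 0.0769 × 2730) = 20.49 m.
C/C_peak = exp(−Δx²/(2σ²)) = 0.62 ⇒ Δx = σ·√(−2 ln 0.62) = 20.49 × 0.9778 = 20.04 m.
Width = 2Δx = 40.1 m.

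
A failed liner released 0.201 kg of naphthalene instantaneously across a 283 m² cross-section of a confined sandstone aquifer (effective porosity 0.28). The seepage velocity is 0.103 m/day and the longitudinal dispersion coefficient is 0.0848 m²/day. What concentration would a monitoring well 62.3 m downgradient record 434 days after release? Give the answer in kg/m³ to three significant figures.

For an instantaneous plane source, C(x,t) = M/(n_e·A·√(4πDt)) · exp(−(x−vt)²/(4Dt)), with n_e·A the pore (flow) area.
Plume center vt = 0.103 × 434 = 44.702 m, so the well at 62.3 m is 17.598 m downgradient of the peak.
√(4πDt) = 21.51 m, giving peak height M/(n_e·A·√(4πDt)) = 0.201/(0.28 × 283 × 21.51) = 0.0001179 kg/m³.
(x−vt)²/(4Dt) = (17.598)²/(4 × 0.0848 × 434) = 2.104; exp(−2.104) = 0.1220.
C = 0.0001179 × 0.1220 = 1.44e-05 kg/m³.

1.44e-05 kg/m³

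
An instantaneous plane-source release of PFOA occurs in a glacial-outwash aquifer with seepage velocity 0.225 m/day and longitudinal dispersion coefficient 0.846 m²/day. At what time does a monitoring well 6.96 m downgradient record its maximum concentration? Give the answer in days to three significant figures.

For the 1D instantaneous-source solution, setting ∂C/∂t = 0 at fixed x gives v²t² + 2Dt − x² = 0, so t = (√(D² + v²x²) − D)/v².
√(D² + v²x²) = √(0.846² + 0.225² × 6.96²) = 1.780; v² = 0.050625.
t = (1.780 − 0.846)/0.050625 = 18.4 days (vs. the pure-advection estimate x/v = 30.9 d).

18.4 days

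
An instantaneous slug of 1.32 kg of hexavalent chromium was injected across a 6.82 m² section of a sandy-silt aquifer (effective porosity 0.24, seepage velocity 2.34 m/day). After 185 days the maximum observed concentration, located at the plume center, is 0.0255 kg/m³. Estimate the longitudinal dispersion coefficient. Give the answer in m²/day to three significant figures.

At the plume center C_max = M/(n_e·A·√(4πDt)), so D = M²/(4πt·(n_e·A·C_max)²).
n_e·A·C_max = 0.24 × 6.82 × 0.0255 = 0.04174 kg/m.
D = 1.32²/(4π × 185 × 0.04174²) = 0.430 m²/day.

0.430 m²/day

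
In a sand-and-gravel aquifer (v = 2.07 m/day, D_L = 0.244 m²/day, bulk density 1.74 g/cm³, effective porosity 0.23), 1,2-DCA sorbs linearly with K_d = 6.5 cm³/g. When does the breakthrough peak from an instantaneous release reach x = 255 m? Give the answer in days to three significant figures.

Retardation factor R = 1 + ρ_b·K_d/n = 1 + 1.74 × 6.5/0.23 = 50.17.
Sorption retards both mechanisms: v_R = v/R = 0.04126 m/day, D_R = D/R = 0.004863 m²/day.
Peak time from v_R²t² + 2D_R t − x² = 0: t = (√(D_R² + v_R²x²) − D_R)/v_R².
√(D_R² + v_R²x²) = √(0.004863² + 0.04126² × 255²) = 10.52; v_R² = 0.001702.
t = (10.52 − 0.004863)/0.001702 = 6180 days.

6180 days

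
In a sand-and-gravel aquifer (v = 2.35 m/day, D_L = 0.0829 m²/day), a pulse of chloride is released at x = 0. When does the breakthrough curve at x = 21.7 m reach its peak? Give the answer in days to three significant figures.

9.22 days

For the 1D instantaneous-source solution, setting ∂C/∂t = 0 at fixed x gives v²t² + 2Dt − x² = 0, so t = (√(D² + v²x²) − D)/v².
√(D² + v²x²) = √(0.0829² + 2.35² × 21.7²) = 51.00; v² = 5.5225.
t = (51.00 − 0.0829)/5.5225 = 9.22 days (vs. the pure-advection estimate x/v = 9.23 d).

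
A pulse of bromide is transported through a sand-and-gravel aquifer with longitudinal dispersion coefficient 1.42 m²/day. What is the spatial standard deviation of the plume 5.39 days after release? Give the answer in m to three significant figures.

3.91 m

Dispersive spreading gives a Gaussian with σ² = 2Dt; advection only shifts the center.
σ = √(2 × 1.42 × 5.39) = 3.91 m.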